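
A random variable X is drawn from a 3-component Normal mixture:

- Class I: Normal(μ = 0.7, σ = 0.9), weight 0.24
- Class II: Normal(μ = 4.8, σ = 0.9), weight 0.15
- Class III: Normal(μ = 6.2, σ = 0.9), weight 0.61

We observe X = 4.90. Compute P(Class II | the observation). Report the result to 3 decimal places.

P(component k | x) = π_k·f_k(x) / marginal(x), where marginal(x) = Σ_j π_j·f_j(x).
Component likelihoods at x = 4.90:
  p_I = (1/(0.9·√(2π)))·exp(−(4.90−0.7)²/(2·0.9²)) = 0.443269·exp(-10.88889) = 8.27338e-06
  p_II = (1/(0.9·√(2π)))·exp(−(4.90−4.8)²/(2·0.9²)) = 0.443269·exp(-0.00617) = 0.440541
  p_III = (1/(0.9·√(2π)))·exp(−(4.90−6.2)²/(2·0.9²)) = 0.443269·exp(-1.04321) = 0.156173
Unnormalised posteriors:
  π_I·p_I = 0.24 × 8.27338e-06 = 1.98561e-06
  π_II·p_II = 0.15 × 0.440541 = 0.0660812
  π_III·p_III = 0.61 × 0.156173 = 0.0952658
Denominator: 1.98561e-06 + 0.0660812 + 0.0952658 = 0.161349
P(Class II | the observation) = 0.0660812 / 0.161349 ≈ 0.410

0.410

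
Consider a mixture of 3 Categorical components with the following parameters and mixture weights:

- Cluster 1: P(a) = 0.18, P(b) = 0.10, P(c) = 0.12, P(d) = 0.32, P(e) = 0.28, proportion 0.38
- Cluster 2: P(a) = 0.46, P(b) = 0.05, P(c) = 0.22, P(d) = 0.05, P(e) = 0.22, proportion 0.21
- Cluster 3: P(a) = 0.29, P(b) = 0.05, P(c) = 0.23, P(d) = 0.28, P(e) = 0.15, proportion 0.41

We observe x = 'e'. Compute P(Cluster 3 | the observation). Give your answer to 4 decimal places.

0.2872

The responsibility of component k is w_k f_k(x) divided by Σ_j w_j f_j(x).
Categorical probabilities:
  p_1 = P(e | comp) = 0.28
  p_2 = P(e | comp) = 0.22
  p_3 = P(e | comp) = 0.15
Multiply by the mixture weights:
  w_1·p_1 = 0.38 × 0.28 = 0.1064
  w_2·p_2 = 0.21 × 0.22 = 0.0462
  w_3·p_3 = 0.41 × 0.15 = 0.0615
Evidence: 0.1064 + 0.0462 + 0.0615 = 0.2141
P(Cluster 3 | 'e') ≈ 0.2872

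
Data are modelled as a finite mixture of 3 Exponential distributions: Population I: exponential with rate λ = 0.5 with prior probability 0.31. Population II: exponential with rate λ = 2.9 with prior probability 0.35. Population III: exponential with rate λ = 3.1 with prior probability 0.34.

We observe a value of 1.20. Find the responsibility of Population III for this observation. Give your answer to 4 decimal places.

0.1800

Apply Bayes' rule: the posterior for each component is proportional to its prior times its likelihood at x.
Component likelihoods at x = 1.20:
  L_I = 0.5·e^(−0.5·1.20) = 0.5·e^(−0.6000) = 0.274406
  L_II = 2.9·e^(−2.9·1.20) = 2.9·e^(−3.4800) = 0.0893415
  L_III = 3.1·e^(−3.1·1.20) = 3.1·e^(−3.7200) = 0.0751253
Multiply by the mixture weights:
  π_I·L_I = 0.31 × 0.274406 = 0.0850658
  π_II·L_II = 0.35 × 0.0893415 = 0.0312695
  π_III·L_III = 0.34 × 0.0751253 = 0.0255426
Denominator: 0.0850658 + 0.0312695 + 0.0255426 = 0.141878
P(Population III | data) ≈ 0.1800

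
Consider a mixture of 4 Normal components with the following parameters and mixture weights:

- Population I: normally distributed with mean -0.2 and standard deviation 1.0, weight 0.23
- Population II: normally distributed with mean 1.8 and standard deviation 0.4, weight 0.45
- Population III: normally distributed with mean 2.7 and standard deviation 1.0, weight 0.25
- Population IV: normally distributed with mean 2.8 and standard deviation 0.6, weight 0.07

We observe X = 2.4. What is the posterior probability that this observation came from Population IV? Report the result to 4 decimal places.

0.1324

P(component k | x) = P(Z=k)·f_k(x) / marginal(x), where marginal(x) = Σ_j P(Z=j)·f_j(x).
Evaluate each component's likelihood at the observed value:
  L_I = 0.013583
  L_II = 0.323794
  L_III = 0.381388
  L_IV = 0.532413
Weight by the priors:
  P(Z=I)·L_I = 0.23 × 0.013583 = 0.00312408
  P(Z=II)·L_II = 0.45 × 0.323794 = 0.145707
  P(Z=III)·L_III = 0.25 × 0.381388 = 0.095347
  P(Z=IV)·L_IV = 0.07 × 0.532413 = 0.0372689
Normaliser: 0.00312408 + 0.145707 + 0.095347 + 0.0372689 = 0.281447
So the posterior for Population IV is 0.0372689 / 0.281447 ≈ 0.1324.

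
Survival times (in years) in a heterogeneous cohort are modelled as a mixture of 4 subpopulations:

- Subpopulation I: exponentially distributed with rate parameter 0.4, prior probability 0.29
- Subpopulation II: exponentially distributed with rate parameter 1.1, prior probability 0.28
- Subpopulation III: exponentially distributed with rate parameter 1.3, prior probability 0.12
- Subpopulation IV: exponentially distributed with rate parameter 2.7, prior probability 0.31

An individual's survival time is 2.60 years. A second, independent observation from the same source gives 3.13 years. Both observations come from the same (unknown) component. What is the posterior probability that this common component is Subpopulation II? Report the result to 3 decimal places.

0.114

Apply Bayes' rule: the posterior for each component is proportional to its prior times its likelihood at x.
Since both observations come from the same component, the likelihood for component k is f_k(x₁)·f_k(x₂).
  f_I = [0.4·e^(−0.4·2.60) = 0.4·e^(−1.0400) = 0.141382] × [0.114373] = 0.0161703
  f_II = [1.1·e^(−1.1·2.60) = 1.1·e^(−2.8600) = 0.0629956] × [0.0351655] = 0.00221527
  f_III = [1.3·e^(−1.3·2.60) = 1.3·e^(−3.3800) = 0.0442617] × [0.0222228] = 0.000983619
  f_IV = [2.7·e^(−2.7·2.60) = 2.7·e^(−7.0200) = 0.00241333] × [0.000576954] = 1.39238e-06
Unnormalised posteriors:
  π_I·f_I = 0.29 × 0.0161703 = 0.00468938
  π_II·f_II = 0.28 × 0.00221527 = 0.000620276
  π_III·f_III = 0.12 × 0.000983619 = 0.000118034
  π_IV·f_IV = 0.31 × 1.39238e-06 = 4.31638e-07
Sum: 0.00468938 + 0.000620276 + 0.000118034 + 4.31638e-07 = 0.00542812
P(Subpopulation II | x) ≈ 0.114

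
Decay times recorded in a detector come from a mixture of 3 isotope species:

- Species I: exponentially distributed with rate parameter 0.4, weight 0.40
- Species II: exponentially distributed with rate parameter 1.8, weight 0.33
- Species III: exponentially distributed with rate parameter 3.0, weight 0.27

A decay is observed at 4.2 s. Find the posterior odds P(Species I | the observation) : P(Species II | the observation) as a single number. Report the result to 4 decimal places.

Since P(k|x) ∝ w_k f_k(x), the posterior odds are w_i f_i(x) / (w_j f_j(x)).
Component likelihoods at x = 4.2 s:
  f_I = 0.4·e^(−0.4·4.2) = 0.4·e^(−1.6800) = 0.0745496
  f_II = 1.8·e^(−1.8·4.2) = 1.8·e^(−7.5600) = 0.000937575
  f_III = 3.0·e^(−3.0·4.2) = 3.0·e^(−12.6000) = 1.0116e-05
Odds = (0.40/0.33) × (0.0745496/0.000937575) = 1.21212 × 79.5132 ≈ 96.3796

96.3796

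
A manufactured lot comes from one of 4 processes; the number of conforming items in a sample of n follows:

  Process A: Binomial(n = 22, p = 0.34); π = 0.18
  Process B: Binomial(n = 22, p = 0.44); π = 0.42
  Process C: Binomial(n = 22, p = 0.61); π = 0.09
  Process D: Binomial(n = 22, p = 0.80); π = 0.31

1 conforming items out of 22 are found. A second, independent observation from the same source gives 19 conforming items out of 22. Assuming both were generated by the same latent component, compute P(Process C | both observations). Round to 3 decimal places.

0.022

P(component k | x) = π_k·f_k(x) / marginal(x), where marginal(x) = Σ_j π_j·f_j(x).
Since both observations come from the same component, the likelihood for component k is f_k(x₁)·f_k(x₂).
  f_A = [C(22,1)·0.34^1·0.66^21 = 22·0.34·0.000162339 = 0.0012143] × [5.54948e-07] = 6.7387e-10
  f_B = [C(22,1)·0.44^1·0.56^21 = 22·0.44·5.15168e-06 = 4.98682e-05] × [4.54659e-05] = 2.2673e-09
  f_C = [C(22,1)·0.61^1·0.39^21 = 22·0.61·2.58438e-09 = 3.46824e-08] × [0.00762046] = 2.64296e-10
  f_D = [C(22,1)·0.80^1·0.20^21 = 22·0.8·2.09715e-15 = 3.69099e-14] × [0.17755] = 6.55335e-15
Weight by the priors:
  π_A·f_A = 0.18 × 6.7387e-10 = 1.21297e-10
  π_B·f_B = 0.42 × 2.2673e-09 = 9.52267e-10
  π_C·f_C = 0.09 × 2.64296e-10 = 2.37866e-11
  π_D·f_D = 0.31 × 6.55335e-15 = 2.03154e-15
Sum: 1.21297e-10 + 9.52267e-10 + 2.37866e-11 + 2.03154e-15 = 1.09735e-09
P(Process C | x₁, x₂) ≈ 0.022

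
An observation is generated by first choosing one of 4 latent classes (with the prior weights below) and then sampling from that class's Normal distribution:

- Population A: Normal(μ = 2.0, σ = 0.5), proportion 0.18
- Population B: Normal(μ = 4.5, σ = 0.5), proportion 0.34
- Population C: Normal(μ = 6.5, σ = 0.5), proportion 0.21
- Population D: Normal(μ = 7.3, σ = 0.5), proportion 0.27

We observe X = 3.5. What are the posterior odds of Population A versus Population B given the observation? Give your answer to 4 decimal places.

0.0435

Since P(k|x) ∝ π_k f_k(x), the posterior odds are π_i f_i(x) / (π_j f_j(x)).
Component likelihoods at x = 3.5:
  f_A = (1/(0.5·√(2π)))·exp(−(3.5−2.0)²/(2·0.5²)) = 0.797885·exp(-4.50000) = 0.0088637
  f_B = (1/(0.5·√(2π)))·exp(−(3.5−4.5)²/(2·0.5²)) = 0.797885·exp(-2.00000) = 0.107982
  f_C = (1/(0.5·√(2π)))·exp(−(3.5−6.5)²/(2·0.5²)) = 0.797885·exp(-18.00000) = 1.21518e-08
  f_D = (1/(0.5·√(2π)))·exp(−(3.5−7.3)²/(2·0.5²)) = 0.797885·exp(-28.88000) = 2.28831e-13
0.00159547 / 0.0367139 ≈ 0.0435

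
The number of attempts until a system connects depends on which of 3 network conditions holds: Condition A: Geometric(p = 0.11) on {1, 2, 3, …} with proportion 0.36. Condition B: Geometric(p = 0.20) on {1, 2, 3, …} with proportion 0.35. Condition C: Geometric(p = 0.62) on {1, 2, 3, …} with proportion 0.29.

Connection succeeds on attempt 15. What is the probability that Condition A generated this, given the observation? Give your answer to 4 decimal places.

By Bayes' theorem, P(k | x) = π_k f_k(x) / Σ_j π_j f_j(x).
Geometric probabilities:
  f_A = 0.11·(1−0.11)^14 = 0.11·0.195641 = 0.0215205
  f_B = 0.20·(1−0.20)^14 = 0.20·0.0439805 = 0.00879609
  f_C = 0.62·(1−0.62)^14 = 0.62·1.30909e-06 = 8.11637e-07
Multiply by the mixture weights:
  π_A·f_A = 0.36 × 0.0215205 = 0.00774739
  π_B·f_B = 0.35 × 0.00879609 = 0.00307863
  π_C·f_C = 0.29 × 8.11637e-07 = 2.35375e-07
Marginal: 0.00774739 + 0.00307863 + 2.35375e-07 = 0.0108263
So the posterior for Condition A is 0.00774739 / 0.0108263 ≈ 0.7156.

0.7156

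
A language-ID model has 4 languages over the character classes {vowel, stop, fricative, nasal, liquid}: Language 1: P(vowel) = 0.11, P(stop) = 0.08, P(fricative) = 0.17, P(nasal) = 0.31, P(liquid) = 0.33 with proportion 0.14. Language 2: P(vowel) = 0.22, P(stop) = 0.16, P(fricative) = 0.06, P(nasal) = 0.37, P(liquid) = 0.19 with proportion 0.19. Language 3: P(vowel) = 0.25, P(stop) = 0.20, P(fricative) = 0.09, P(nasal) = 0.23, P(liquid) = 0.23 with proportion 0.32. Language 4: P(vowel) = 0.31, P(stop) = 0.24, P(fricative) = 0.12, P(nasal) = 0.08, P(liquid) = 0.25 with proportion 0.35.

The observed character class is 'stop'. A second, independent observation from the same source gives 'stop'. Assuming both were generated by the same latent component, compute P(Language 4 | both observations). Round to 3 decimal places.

By Bayes' theorem, P(k | x) = π_k f_k(x) / Σ_j π_j f_j(x).
Since both observations come from the same component, the likelihood for component k is f_k(x₁)·f_k(x₂).
  p_1 = [0.08] × [0.08] = 0.0064
  p_2 = [0.16] × [0.16] = 0.0256
  p_3 = [0.2] × [0.2] = 0.04
  p_4 = [0.24] × [0.24] = 0.0576
Prior × likelihood for each component:
  π_1·p_1 = 0.14 × 0.0064 = 0.000896
  π_2·p_2 = 0.19 × 0.0256 = 0.004864
  π_3·p_3 = 0.32 × 0.04 = 0.0128
  π_4·p_4 = 0.35 × 0.0576 = 0.02016
Evidence: 0.000896 + 0.004864 + 0.0128 + 0.02016 = 0.03872
Responsibility of Language 4: 0.02016 / 0.03872 ≈ 0.521

0.521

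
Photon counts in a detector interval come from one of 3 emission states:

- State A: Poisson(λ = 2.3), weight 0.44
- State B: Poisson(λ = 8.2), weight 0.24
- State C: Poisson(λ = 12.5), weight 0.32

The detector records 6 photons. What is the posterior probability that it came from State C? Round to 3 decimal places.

0.146

Apply Bayes' rule: the posterior for each component is proportional to its prior times its likelihood at x.
Evaluate each component's likelihood at the observed value:
  L_A = e^(−2.3)·2.3^6/6! = 0.0206138
  L_B = e^(−8.2)·8.2^6/6! = 0.115967
  L_C = e^(−12.5)·12.5^6/6! = 0.0197445
Prior × likelihood for each component:
  w_A·L_A = 0.44 × 0.0206138 = 0.00907005
  w_B·L_B = 0.24 × 0.115967 = 0.0278322
  w_C·L_C = 0.32 × 0.0197445 = 0.00631825
Denominator: 0.00907005 + 0.0278322 + 0.00631825 = 0.0432205
So the posterior for State C is 0.00631825 / 0.0432205 ≈ 0.146.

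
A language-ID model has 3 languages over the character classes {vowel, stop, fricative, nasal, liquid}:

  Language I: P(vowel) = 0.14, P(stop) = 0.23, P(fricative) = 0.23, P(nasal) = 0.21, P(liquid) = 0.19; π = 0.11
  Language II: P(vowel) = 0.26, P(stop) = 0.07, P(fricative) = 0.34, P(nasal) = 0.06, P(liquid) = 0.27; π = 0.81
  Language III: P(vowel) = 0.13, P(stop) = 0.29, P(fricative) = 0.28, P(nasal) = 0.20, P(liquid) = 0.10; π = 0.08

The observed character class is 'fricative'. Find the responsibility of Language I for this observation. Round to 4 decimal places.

0.0783

P(component k | x) = w_k·f_k(x) / marginal(x), where marginal(x) = Σ_j w_j·f_j(x).
Evaluate each component's likelihood at the observed value:
  f_I = P(fricative | comp) = 0.23
  f_II = P(fricative | comp) = 0.34
  f_III = P(fricative | comp) = 0.28
Multiply by the mixture weights:
  w_I·f_I = 0.11 × 0.23 = 0.0253
  w_II·f_II = 0.81 × 0.34 = 0.2754
  w_III·f_III = 0.08 × 0.28 = 0.0224
Evidence: 0.0253 + 0.2754 + 0.0224 = 0.3231
P(Language I | x) = 0.0253 / 0.3231 ≈ 0.0783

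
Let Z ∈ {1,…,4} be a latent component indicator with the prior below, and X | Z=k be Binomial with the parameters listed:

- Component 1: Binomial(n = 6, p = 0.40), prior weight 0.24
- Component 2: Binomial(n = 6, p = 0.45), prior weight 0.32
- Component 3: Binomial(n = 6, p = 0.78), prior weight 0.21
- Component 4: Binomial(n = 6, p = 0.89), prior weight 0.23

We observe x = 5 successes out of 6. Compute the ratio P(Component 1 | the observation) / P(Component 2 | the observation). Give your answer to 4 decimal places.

0.4540

Only the two components matter; the odds are (P(Z=i) f_i(x)) / (P(Z=j) f_j(x)).
Component likelihoods at x = 5 successes out of 6:
  f_1 = 0.036864
  f_2 = 0.0608943
  f_3 = 0.381107
  f_4 = 0.368548
Posterior odds = (P(Z=1)·f_1) / (P(Z=2)·f_2) = (0.24·0.036864) / (0.32·0.0608943) = 0.00884736 / 0.0194862 ≈ 0.4540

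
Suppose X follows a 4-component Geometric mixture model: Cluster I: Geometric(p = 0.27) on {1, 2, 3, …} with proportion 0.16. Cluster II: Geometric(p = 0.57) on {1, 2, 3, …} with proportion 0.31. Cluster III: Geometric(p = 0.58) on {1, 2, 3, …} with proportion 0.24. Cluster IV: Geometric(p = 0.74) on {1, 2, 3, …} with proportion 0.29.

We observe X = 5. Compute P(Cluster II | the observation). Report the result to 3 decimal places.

By Bayes' theorem, P(k | x) = π_k f_k(x) / Σ_j π_j f_j(x).
Evaluate each component's likelihood at the observed value:
  L_I = 0.0766753
  L_II = 0.0194872
  L_III = 0.0180478
  L_IV = 0.00338162
Unnormalised posteriors:
  π_I·L_I = 0.16 × 0.0766753 = 0.012268
  π_II·L_II = 0.31 × 0.0194872 = 0.00604102
  π_III·L_III = 0.24 × 0.0180478 = 0.00433148
  π_IV·L_IV = 0.29 × 0.00338162 = 0.00098067
Normaliser: 0.012268 + 0.00604102 + 0.00433148 + 0.00098067 = 0.0236212
P(Cluster II | 5) = 0.00604102 / 0.0236212 ≈ 0.256

0.256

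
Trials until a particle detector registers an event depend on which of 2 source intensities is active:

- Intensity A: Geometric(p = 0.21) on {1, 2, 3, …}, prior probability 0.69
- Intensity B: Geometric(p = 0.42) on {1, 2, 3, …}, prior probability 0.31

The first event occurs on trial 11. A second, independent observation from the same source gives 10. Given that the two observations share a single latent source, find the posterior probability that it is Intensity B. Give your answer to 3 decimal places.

By Bayes' theorem, P(k | x) = P(Z=k) f_k(x) / Σ_j P(Z=j) f_j(x).
Since both observations come from the same component, the likelihood for component k is f_k(x₁)·f_k(x₂).
  f_A = [0.21·(1−0.21)^10 = 0.21·0.0946828 = 0.0198834] × [0.0251688] = 0.000500442
  f_B = [0.42·(1−0.42)^10 = 0.42·0.00430804 = 0.00180938] × [0.00311962] = 5.64456e-06
Multiply by the mixture weights:
  P(Z=A)·f_A = 0.69 × 0.000500442 = 0.000345305
  P(Z=B)·f_B = 0.31 × 5.64456e-06 = 1.74982e-06
Marginal: 0.000345305 + 1.74982e-06 = 0.000347054
So the posterior for Intensity B is 1.74982e-06 / 0.000347054 ≈ 0.005.

0.005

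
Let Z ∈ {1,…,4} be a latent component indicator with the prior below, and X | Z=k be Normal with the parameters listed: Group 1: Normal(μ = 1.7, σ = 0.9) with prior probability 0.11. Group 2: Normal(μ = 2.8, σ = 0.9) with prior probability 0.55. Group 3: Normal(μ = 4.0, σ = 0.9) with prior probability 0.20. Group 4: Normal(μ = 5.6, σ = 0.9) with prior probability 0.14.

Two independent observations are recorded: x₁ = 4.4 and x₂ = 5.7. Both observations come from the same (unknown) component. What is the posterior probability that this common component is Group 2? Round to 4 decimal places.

By Bayes' theorem, P(k | x) = π_k f_k(x) / Σ_j π_j f_j(x).
Since both observations come from the same component, the likelihood for component k is f_k(x₁)·f_k(x₂).
  f_1 = [(1/(0.9·√(2π)))·exp(−(4.4−1.7)²/(2·0.9²)) = 0.443269·exp(-4.50000) = 0.00492428] × [2.27688e-05] = 1.1212e-07
  f_2 = [(1/(0.9·√(2π)))·exp(−(4.4−2.8)²/(2·0.9²)) = 0.443269·exp(-1.58025) = 0.0912799] × [0.00246655] = 0.000225146
  f_3 = [(1/(0.9·√(2π)))·exp(−(4.4−4.0)²/(2·0.9²)) = 0.443269·exp(-0.09877) = 0.401582] × [0.0744574] = 0.0299007
  f_4 = [(1/(0.9·√(2π)))·exp(−(4.4−5.6)²/(2·0.9²)) = 0.443269·exp(-0.88889) = 0.182233] × [0.440541] = 0.0802814
Prior × likelihood for each component:
  π_1·f_1 = 0.11 × 1.1212e-07 = 1.23332e-08
  π_2·f_2 = 0.55 × 0.000225146 = 0.00012383
  π_3·f_3 = 0.20 × 0.0299007 = 0.00598015
  π_4·f_4 = 0.14 × 0.0802814 = 0.0112394
Sum: 1.23332e-08 + 0.00012383 + 0.00598015 + 0.0112394 = 0.0173434
P(Group 2 | x₁, x₂) ≈ 0.0071

0.0071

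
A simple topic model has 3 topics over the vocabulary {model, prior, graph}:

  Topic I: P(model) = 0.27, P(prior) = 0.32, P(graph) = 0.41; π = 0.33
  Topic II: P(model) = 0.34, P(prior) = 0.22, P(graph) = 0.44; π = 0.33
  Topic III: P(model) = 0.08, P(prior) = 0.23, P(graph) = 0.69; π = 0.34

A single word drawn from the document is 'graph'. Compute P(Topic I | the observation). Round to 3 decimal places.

0.263

P(component k | x) = P(Z=k)·f_k(x) / marginal(x), where marginal(x) = Σ_j P(Z=j)·f_j(x).
Component likelihoods at x = 'graph':
  p_I = P(graph | comp) = 0.41
  p_II = P(graph | comp) = 0.44
  p_III = P(graph | comp) = 0.69
Weight by the priors:
  P(Z=I)·p_I = 0.33 × 0.41 = 0.1353
  P(Z=II)·p_II = 0.33 × 0.44 = 0.1452
  P(Z=III)·p_III = 0.34 × 0.69 = 0.2346
Marginal: 0.1353 + 0.1452 + 0.2346 = 0.5151
Responsibility of Topic I: 0.1353 / 0.5151 ≈ 0.263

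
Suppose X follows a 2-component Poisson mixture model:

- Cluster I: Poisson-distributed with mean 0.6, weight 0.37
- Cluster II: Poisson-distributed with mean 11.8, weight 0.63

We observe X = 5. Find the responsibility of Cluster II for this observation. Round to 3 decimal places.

0.986

Apply Bayes' rule: the posterior for each component is proportional to its prior times its likelihood at x.
Evaluate each component's likelihood at the observed value:
  f_I = 0.00035563
  f_II = 0.0143072
Prior × likelihood for each component:
  π_I·f_I = 0.37 × 0.00035563 = 0.000131583
  π_II·f_II = 0.63 × 0.0143072 = 0.00901352
Marginal: 0.000131583 + 0.00901352 = 0.0091451
So the posterior for Cluster II is 0.00901352 / 0.0091451 ≈ 0.986.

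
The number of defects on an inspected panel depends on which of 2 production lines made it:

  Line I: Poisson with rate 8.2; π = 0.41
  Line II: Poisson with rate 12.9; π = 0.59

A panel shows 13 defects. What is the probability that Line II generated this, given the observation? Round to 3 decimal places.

The responsibility of component k is P(Z=k) f_k(x) divided by Σ_j P(Z=j) f_j(x).
Component likelihoods at x = 13 defects:
  p_I = 0.033426
  p_II = 0.109897
Multiply by the mixture weights:
  P(Z=I)·p_I = 0.41 × 0.033426 = 0.0137047
  P(Z=II)·p_II = 0.59 × 0.109897 = 0.0648394
Denominator: 0.0137047 + 0.0648394 = 0.0785441
P(Line II | 13 defects) = 0.0648394 / 0.0785441 ≈ 0.826

0.826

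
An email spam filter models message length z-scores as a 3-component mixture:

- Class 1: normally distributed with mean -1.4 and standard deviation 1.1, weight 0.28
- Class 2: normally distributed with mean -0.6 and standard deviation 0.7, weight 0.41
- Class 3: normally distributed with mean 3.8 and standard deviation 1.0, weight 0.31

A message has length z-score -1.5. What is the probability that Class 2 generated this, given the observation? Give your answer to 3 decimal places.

0.503

Posterior ∝ prior × likelihood, so P(k | x) ∝ π_k f_k(x); normalise over all components.
Component likelihoods at x = -1.5:
  L_1 = (1/(1.1·√(2π)))·exp(−(-1.5−-1.4)²/(2·1.1²)) = 0.362675·exp(-0.00413) = 0.361179
  L_2 = (1/(0.7·√(2π)))·exp(−(-1.5−-0.6)²/(2·0.7²)) = 0.569918·exp(-0.82653) = 0.249376
  L_3 = (1/(1.0·√(2π)))·exp(−(-1.5−3.8)²/(2·1.0²)) = 0.398942·exp(-14.04500) = 3.17135e-07
Prior × likelihood for each component:
  π_1·L_1 = 0.28 × 0.361179 = 0.10113
  π_2·L_2 = 0.41 × 0.249376 = 0.102244
  π_3·L_3 = 0.31 × 3.17135e-07 = 9.83118e-08
Denominator: 0.10113 + 0.102244 + 9.83118e-08 = 0.203374
Responsibility of Class 2: 0.102244 / 0.203374 ≈ 0.503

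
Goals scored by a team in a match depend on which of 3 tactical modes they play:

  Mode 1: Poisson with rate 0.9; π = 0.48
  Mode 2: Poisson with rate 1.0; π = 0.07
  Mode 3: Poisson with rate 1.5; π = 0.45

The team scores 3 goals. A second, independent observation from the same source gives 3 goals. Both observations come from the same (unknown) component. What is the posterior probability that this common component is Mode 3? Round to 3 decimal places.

0.832

By Bayes' theorem, P(k | x) = w_k f_k(x) / Σ_j w_j f_j(x).
Since both observations come from the same component, the likelihood for component k is f_k(x₁)·f_k(x₂).
  L_1 = [e^(−0.9)·0.9^3/3! = 0.0493982] × [0.0493982] = 0.00244018
  L_2 = [e^(−1.0)·1.0^3/3! = 0.0613132] × [0.0613132] = 0.00375931
  L_3 = [e^(−1.5)·1.5^3/3! = 0.125511] × [0.125511] = 0.0157529
Unnormalised posteriors:
  w_1·L_1 = 0.48 × 0.00244018 = 0.00117129
  w_2·L_2 = 0.07 × 0.00375931 = 0.000263152
  w_3·L_3 = 0.45 × 0.0157529 = 0.00708882
Evidence: 0.00117129 + 0.000263152 + 0.00708882 = 0.00852326
P(Mode 3 | x₁,x₂) = 0.00708882 / 0.00852326 ≈ 0.832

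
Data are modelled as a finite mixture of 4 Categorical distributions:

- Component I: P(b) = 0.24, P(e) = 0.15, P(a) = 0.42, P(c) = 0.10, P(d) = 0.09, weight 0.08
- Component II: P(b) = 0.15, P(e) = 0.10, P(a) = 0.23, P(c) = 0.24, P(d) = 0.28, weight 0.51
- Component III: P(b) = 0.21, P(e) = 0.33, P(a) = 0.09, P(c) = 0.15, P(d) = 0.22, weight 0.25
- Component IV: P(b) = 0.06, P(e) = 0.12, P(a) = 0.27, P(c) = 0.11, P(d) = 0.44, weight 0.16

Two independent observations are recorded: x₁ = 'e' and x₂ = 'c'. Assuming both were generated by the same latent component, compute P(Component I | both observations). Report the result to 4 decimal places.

The responsibility of component k is π_k f_k(x) divided by Σ_j π_j f_j(x).
Since both observations come from the same component, the likelihood for component k is f_k(x₁)·f_k(x₂).
  L_I = [P(e | comp) = 0.15] × [0.1] = 0.015
  L_II = [P(e | comp) = 0.10] × [0.24] = 0.024
  L_III = [P(e | comp) = 0.33] × [0.15] = 0.0495
  L_IV = [P(e | comp) = 0.12] × [0.11] = 0.0132
Multiply by the mixture weights:
  π_I·L_I = 0.08 × 0.015 = 0.0012
  π_II·L_II = 0.51 × 0.024 = 0.01224
  π_III·L_III = 0.25 × 0.0495 = 0.012375
  π_IV·L_IV = 0.16 × 0.0132 = 0.002112
Normaliser: 0.0012 + 0.01224 + 0.012375 + 0.002112 = 0.027927
P(Component I | x₁,x₂) = 0.0012 / 0.027927 ≈ 0.0430

0.0430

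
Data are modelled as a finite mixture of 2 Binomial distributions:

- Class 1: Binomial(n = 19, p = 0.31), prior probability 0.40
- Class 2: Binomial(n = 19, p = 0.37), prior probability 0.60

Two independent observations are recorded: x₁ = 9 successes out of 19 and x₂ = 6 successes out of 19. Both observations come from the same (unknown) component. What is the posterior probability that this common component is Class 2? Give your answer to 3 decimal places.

0.725

Apply Bayes' rule: the posterior for each component is proportional to its prior times its likelihood at x.
Since both observations come from the same component, the likelihood for component k is f_k(x₁)·f_k(x₂).
  f_1 = [C(19,9)·0.31^9·0.69^10 = 92378·2.64396e-05·0.0244619 = 0.0597468] × [0.193504] = 0.0115613
  f_2 = [C(19,9)·0.37^9·0.63^10 = 92378·0.000129962·0.0098493 = 0.118247] × [0.171443] = 0.0202726
Multiply by the mixture weights:
  π_1·f_1 = 0.40 × 0.0115613 = 0.0046245
  π_2·f_2 = 0.60 × 0.0202726 = 0.0121635
Denominator: 0.0046245 + 0.0121635 = 0.016788
P(Class 2 | data) ≈ 0.725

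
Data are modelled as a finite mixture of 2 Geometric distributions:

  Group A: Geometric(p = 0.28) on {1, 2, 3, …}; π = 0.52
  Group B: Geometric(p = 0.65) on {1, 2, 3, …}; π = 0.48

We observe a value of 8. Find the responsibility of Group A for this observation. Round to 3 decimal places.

The responsibility of component k is π_k f_k(x) divided by Σ_j π_j f_j(x).
Geometric probabilities:
  L_A = 0.0280857
  L_B = 0.000418205
Multiply by the mixture weights:
  π_A·L_A = 0.52 × 0.0280857 = 0.0146046
  π_B·L_B = 0.48 × 0.000418205 = 0.000200739
Marginal: 0.0146046 + 0.000200739 = 0.0148053
P(Group A | data) ≈ 0.986

0.986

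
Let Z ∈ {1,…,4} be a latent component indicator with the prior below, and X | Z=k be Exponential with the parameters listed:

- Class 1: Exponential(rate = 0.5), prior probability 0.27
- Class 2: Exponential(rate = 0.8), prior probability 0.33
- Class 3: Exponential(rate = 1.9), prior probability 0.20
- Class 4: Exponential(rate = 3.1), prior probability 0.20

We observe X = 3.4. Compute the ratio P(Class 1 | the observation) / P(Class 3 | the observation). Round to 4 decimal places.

41.4755

Only the two components matter; the odds are (w_i f_i(x)) / (w_j f_j(x)).
Evaluate each component's likelihood at the observed value:
  f_1 = 0.0913418
  f_2 = 0.0526998
  f_3 = 0.00297311
  f_4 = 8.20159e-05
Posterior odds = (w_1·f_1) / (w_3·f_3) = (0.27·0.0913418) / (0.20·0.00297311) = 0.0246623 / 0.000594622 ≈ 41.4755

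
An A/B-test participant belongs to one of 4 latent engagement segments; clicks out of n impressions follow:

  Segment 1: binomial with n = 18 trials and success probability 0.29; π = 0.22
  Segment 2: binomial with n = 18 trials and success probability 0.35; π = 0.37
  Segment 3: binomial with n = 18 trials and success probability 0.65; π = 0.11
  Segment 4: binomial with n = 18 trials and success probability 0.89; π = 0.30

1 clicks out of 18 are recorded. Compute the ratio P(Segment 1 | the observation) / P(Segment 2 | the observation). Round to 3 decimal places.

Since P(k|x) ∝ π_k f_k(x), the posterior odds are π_i f_i(x) / (π_j f_j(x)).
Component likelihoods at x = 1 clicks out of 18:
  p_1 = 0.0154548
  p_2 = 0.00415784
  p_3 = 2.07655e-07
  p_4 = 8.09726e-16
0.00340005 / 0.0015384 ≈ 2.210

2.210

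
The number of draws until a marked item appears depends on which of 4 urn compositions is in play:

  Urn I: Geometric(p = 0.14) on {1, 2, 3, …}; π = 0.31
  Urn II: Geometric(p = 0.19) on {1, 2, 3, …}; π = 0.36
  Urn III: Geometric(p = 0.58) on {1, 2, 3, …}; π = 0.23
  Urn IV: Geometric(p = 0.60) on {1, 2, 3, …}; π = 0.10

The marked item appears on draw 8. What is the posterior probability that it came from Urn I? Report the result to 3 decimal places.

0.485

Posterior ∝ prior × likelihood, so P(k | x) ∝ P(Z=k) f_k(x); normalise over all components.
Evaluate each component's likelihood at the observed value:
  L_I = 0.14·(1−0.14)^7 = 0.14·0.347928 = 0.0487099
  L_II = 0.19·(1−0.19)^7 = 0.19·0.228768 = 0.0434659
  L_III = 0.58·(1−0.58)^7 = 0.58·0.00230539 = 0.00133713
  L_IV = 0.60·(1−0.60)^7 = 0.60·0.0016384 = 0.00098304
Multiply by the mixture weights:
  P(Z=I)·L_I = 0.31 × 0.0487099 = 0.0151001
  P(Z=II)·L_II = 0.36 × 0.0434659 = 0.0156477
  P(Z=III)·L_III = 0.23 × 0.00133713 = 0.000307539
  P(Z=IV)·L_IV = 0.10 × 0.00098304 = 9.8304e-05
Marginal: 0.0151001 + 0.0156477 + 0.000307539 + 9.8304e-05 = 0.0311536
P(Urn I | the observation) ≈ 0.485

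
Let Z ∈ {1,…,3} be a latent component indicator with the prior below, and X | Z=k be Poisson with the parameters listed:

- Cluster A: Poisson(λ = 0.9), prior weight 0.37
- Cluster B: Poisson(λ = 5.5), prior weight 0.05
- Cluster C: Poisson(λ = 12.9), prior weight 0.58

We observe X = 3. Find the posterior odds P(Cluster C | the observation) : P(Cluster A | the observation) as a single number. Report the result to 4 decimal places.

0.0284

The posterior odds equal the prior odds times the likelihood ratio: (w_i/w_j)·(f_i(x)/f_j(x)).
Poisson probabilities:
  f_A = 0.0493982
  f_B = 0.113323
  f_C = 0.000893756
Posterior odds = (w_C·f_C) / (w_A·f_A) = (0.58·0.000893756) / (0.37·0.0493982) = 0.000518379 / 0.0182773 ≈ 0.0284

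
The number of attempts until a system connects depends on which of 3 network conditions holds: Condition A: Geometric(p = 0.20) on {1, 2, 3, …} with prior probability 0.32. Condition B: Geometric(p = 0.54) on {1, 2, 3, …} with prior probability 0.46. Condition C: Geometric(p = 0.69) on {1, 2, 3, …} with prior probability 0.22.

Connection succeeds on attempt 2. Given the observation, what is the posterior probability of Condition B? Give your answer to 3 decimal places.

0.538

Apply Bayes' rule: the posterior for each component is proportional to its prior times its likelihood at x.
Component likelihoods at x = 2:
  L_A = 0.16
  L_B = 0.2484
  L_C = 0.2139
Multiply by the mixture weights:
  π_A·L_A = 0.32 × 0.16 = 0.0512
  π_B·L_B = 0.46 × 0.2484 = 0.114264
  π_C·L_C = 0.22 × 0.2139 = 0.047058
Sum: 0.0512 + 0.114264 + 0.047058 = 0.212522
So the posterior for Condition B is 0.114264 / 0.212522 ≈ 0.538.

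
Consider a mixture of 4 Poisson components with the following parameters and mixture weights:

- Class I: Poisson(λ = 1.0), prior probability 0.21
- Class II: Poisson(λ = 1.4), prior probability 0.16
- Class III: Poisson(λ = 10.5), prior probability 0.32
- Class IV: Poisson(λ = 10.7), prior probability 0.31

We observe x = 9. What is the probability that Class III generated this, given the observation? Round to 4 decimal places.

By Bayes' theorem, P(k | x) = π_k f_k(x) / Σ_j π_j f_j(x).
Evaluate each component's likelihood at the observed value:
  f_I = e^(−1.0)·1.0^9/9! = 1.01378e-06
  f_II = e^(−1.4)·1.4^9/9! = 1.40403e-05
  f_III = e^(−10.5)·10.5^9/9! = 0.11772
  f_IV = e^(−10.7)·10.7^9/9! = 0.114219
Multiply by the mixture weights:
  π_I·f_I = 0.21 × 1.01378e-06 = 2.12893e-07
  π_II·f_II = 0.16 × 1.40403e-05 = 2.24645e-06
  π_III·f_III = 0.32 × 0.11772 = 0.0376703
  π_IV·f_IV = 0.31 × 0.114219 = 0.035408
Evidence: 2.12893e-07 + 2.24645e-06 + 0.0376703 + 0.035408 = 0.0730807
Responsibility of Class III: 0.0376703 / 0.0730807 ≈ 0.5155

0.5155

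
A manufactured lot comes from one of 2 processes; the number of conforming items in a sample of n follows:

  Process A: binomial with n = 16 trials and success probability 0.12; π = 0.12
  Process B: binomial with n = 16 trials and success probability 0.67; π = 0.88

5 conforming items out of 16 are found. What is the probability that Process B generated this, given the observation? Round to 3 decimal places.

Posterior ∝ prior × likelihood, so P(k | x) ∝ π_k f_k(x); normalise over all components.
Evaluate each component's likelihood at the observed value:
  p_A = C(16,5)·0.12^5·0.88^11 = 4368·2.48832e-05·0.245081 = 0.0266378
  p_B = C(16,5)·0.67^5·0.33^11 = 4368·0.135013·5.05421e-06 = 0.00298064
Unnormalised posteriors:
  π_A·p_A = 0.12 × 0.0266378 = 0.00319654
  π_B·p_B = 0.88 × 0.00298064 = 0.00262297
Denominator: 0.00319654 + 0.00262297 = 0.0058195
P(Process B | x) = 0.00262297 / 0.0058195 ≈ 0.451

0.451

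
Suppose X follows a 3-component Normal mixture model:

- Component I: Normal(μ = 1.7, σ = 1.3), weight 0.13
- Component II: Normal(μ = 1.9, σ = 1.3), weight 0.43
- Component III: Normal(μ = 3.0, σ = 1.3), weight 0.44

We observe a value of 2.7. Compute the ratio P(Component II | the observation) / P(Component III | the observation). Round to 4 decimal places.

Only the two components matter; the odds are (P(Z=i) f_i(x)) / (P(Z=j) f_j(x)).
Component likelihoods at x = 2.7:
  L_I = (1/(1.3·√(2π)))·exp(−(2.7−1.7)²/(2·1.3²)) = 0.306879·exp(-0.29586) = 0.228285
  L_II = (1/(1.3·√(2π)))·exp(−(2.7−1.9)²/(2·1.3²)) = 0.306879·exp(-0.18935) = 0.253941
  L_III = (1/(1.3·√(2π)))·exp(−(2.7−3.0)²/(2·1.3²)) = 0.306879·exp(-0.02663) = 0.298815
0.109195 / 0.131479 ≈ 0.8305

0.8305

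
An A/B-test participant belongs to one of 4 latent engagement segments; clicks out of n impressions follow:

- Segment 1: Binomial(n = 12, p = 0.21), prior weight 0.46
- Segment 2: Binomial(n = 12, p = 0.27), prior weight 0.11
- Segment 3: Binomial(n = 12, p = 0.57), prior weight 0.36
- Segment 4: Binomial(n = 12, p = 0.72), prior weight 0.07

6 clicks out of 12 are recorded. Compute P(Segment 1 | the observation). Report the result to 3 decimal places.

P(component k | x) = π_k·f_k(x) / marginal(x), where marginal(x) = Σ_j π_j·f_j(x).
Evaluate each component's likelihood at the observed value:
  L_1 = 0.0192642
  L_2 = 0.0541741
  L_3 = 0.200323
  L_4 = 0.0620319
Weight by the priors:
  π_1·L_1 = 0.46 × 0.0192642 = 0.00886152
  π_2·L_2 = 0.11 × 0.0541741 = 0.00595915
  π_3·L_3 = 0.36 × 0.200323 = 0.0721164
  π_4·L_4 = 0.07 × 0.0620319 = 0.00434223
Marginal: 0.00886152 + 0.00595915 + 0.0721164 + 0.00434223 = 0.0912794
P(Segment 1 | data) = 0.00886152 / 0.0912794 ≈ 0.097

0.097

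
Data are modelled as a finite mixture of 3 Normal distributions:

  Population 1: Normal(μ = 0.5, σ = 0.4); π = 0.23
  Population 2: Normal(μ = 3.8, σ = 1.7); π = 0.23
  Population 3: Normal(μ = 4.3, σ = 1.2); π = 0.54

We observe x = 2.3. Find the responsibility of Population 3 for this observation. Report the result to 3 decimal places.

P(component k | x) = w_k·f_k(x) / marginal(x), where marginal(x) = Σ_j w_j·f_j(x).
Component likelihoods at x = 2.3:
  L_1 = (1/(0.4·√(2π)))·exp(−(2.3−0.5)²/(2·0.4²)) = 0.997356·exp(-10.12500) = 3.99594e-05
  L_2 = (1/(1.7·√(2π)))·exp(−(2.3−3.8)²/(2·1.7²)) = 0.234672·exp(-0.38927) = 0.159002
  L_3 = (1/(1.2·√(2π)))·exp(−(2.3−4.3)²/(2·1.2²)) = 0.332452·exp(-1.38889) = 0.0828976
Multiply by the mixture weights:
  w_1·L_1 = 0.23 × 3.99594e-05 = 9.19065e-06
  w_2·L_2 = 0.23 × 0.159002 = 0.0365704
  w_3·L_3 = 0.54 × 0.0828976 = 0.0447647
Sum: 9.19065e-06 + 0.0365704 + 0.0447647 = 0.0813443
So the posterior for Population 3 is 0.0447647 / 0.0813443 ≈ 0.550.

0.550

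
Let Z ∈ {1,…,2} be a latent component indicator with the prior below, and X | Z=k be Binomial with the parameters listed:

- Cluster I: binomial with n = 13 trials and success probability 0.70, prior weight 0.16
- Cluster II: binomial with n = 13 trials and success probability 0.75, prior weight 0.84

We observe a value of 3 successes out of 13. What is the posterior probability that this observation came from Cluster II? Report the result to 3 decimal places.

Posterior ∝ prior × likelihood, so P(k | x) ∝ P(Z=k) f_k(x); normalise over all components.
Binomial probabilities:
  p_I = 0.000579259
  p_II = 0.000115067
Weight by the priors:
  P(Z=I)·p_I = 0.16 × 0.000579259 = 9.26814e-05
  P(Z=II)·p_II = 0.84 × 0.000115067 = 9.66561e-05
Denominator: 9.26814e-05 + 9.66561e-05 = 0.000189338
P(Cluster II | x) ≈ 0.510

0.510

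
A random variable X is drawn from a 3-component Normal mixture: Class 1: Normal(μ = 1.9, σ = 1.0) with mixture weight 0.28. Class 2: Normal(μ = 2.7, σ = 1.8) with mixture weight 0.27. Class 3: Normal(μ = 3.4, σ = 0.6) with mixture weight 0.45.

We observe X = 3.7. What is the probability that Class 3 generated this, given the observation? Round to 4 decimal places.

0.7825

By Bayes' theorem, P(k | x) = w_k f_k(x) / Σ_j w_j f_j(x).
Normal densities:
  f_1 = 0.0789502
  f_2 = 0.18994
  f_3 = 0.586776
Multiply by the mixture weights:
  w_1·f_1 = 0.28 × 0.0789502 = 0.022106
  w_2·f_2 = 0.27 × 0.18994 = 0.0512838
  w_3·f_3 = 0.45 × 0.586776 = 0.264049
Normaliser: 0.022106 + 0.0512838 + 0.264049 = 0.337439
Responsibility of Class 3: 0.264049 / 0.337439 ≈ 0.7825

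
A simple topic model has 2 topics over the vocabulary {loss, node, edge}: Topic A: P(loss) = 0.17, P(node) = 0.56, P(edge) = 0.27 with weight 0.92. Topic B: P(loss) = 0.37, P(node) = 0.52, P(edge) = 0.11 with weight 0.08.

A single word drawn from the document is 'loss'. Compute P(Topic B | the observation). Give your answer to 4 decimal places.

0.1591

Apply Bayes' rule: the posterior for each component is proportional to its prior times its likelihood at x.
Component likelihoods at x = 'loss':
  p_A = P(loss | comp) = 0.17
  p_B = P(loss | comp) = 0.37
Prior × likelihood for each component:
  P(Z=A)·p_A = 0.92 × 0.17 = 0.1564
  P(Z=B)·p_B = 0.08 × 0.37 = 0.0296
Sum: 0.1564 + 0.0296 = 0.186
P(Topic B | x) = 0.0296 / 0.186 ≈ 0.1591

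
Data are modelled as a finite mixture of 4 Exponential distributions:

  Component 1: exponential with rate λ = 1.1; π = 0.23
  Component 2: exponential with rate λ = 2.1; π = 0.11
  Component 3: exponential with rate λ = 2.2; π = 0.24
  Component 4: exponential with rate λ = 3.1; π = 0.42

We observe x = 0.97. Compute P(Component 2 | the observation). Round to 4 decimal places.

0.1235

P(component k | x) = π_k·f_k(x) / marginal(x), where marginal(x) = Σ_j π_j·f_j(x).
Component likelihoods at x = 0.97:
  f_1 = 1.1·e^(−1.1·0.97) = 1.1·e^(−1.0670) = 0.378443
  f_2 = 2.1·e^(−2.1·0.97) = 2.1·e^(−2.0370) = 0.273881
  f_3 = 2.2·e^(−2.2·0.97) = 2.2·e^(−2.1340) = 0.260398
  f_4 = 3.1·e^(−3.1·0.97) = 3.1·e^(−3.0070) = 0.153263
Prior × likelihood for each component:
  π_1·f_1 = 0.23 × 0.378443 = 0.0870419
  π_2·f_2 = 0.11 × 0.273881 = 0.0301269
  π_3·f_3 = 0.24 × 0.260398 = 0.0624956
  π_4·f_4 = 0.42 × 0.153263 = 0.0643706
Normaliser: 0.0870419 + 0.0301269 + 0.0624956 + 0.0643706 = 0.244035
Responsibility of Component 2: 0.0301269 / 0.244035 ≈ 0.1235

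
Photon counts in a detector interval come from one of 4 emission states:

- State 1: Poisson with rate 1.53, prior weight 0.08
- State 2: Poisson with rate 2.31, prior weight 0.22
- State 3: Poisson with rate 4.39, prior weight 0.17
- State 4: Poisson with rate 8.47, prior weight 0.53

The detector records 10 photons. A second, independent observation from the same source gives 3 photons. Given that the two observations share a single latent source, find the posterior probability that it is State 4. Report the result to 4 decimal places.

0.8177

P(component k | x) = π_k·f_k(x) / marginal(x), where marginal(x) = Σ_j π_j·f_j(x).
Since both observations come from the same component, the likelihood for component k is f_k(x₁)·f_k(x₂).
  f_1 = [e^(−1.53)·1.53^10/10! = 4.19451e-06] × [0.129257] = 5.42167e-07
  f_2 = [e^(−2.31)·2.31^10/10! = 0.000118341] × [0.203922] = 2.41324e-05
  f_3 = [e^(−4.39)·4.39^10/10! = 0.00908509] × [0.17486] = 0.00158862
  f_4 = [e^(−8.47)·8.47^10/10! = 0.109799] × [0.0212337] = 0.00233143
Weight by the priors:
  π_1·f_1 = 0.08 × 5.42167e-07 = 4.33734e-08
  π_2·f_2 = 0.22 × 2.41324e-05 = 5.30913e-06
  π_3·f_3 = 0.17 × 0.00158862 = 0.000270065
  π_4·f_4 = 0.53 × 0.00233143 = 0.00123566
Marginal: 4.33734e-08 + 5.30913e-06 + 0.000270065 + 0.00123566 = 0.00151107
P(State 4 | data) ≈ 0.8177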